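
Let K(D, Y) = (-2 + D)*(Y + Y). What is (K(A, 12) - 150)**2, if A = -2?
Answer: 60516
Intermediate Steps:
K(D, Y) = 2*Y*(-2 + D) (K(D, Y) = (-2 + D)*(2*Y) = 2*Y*(-2 + D))
(K(A, 12) - 150)**2 = (2*12*(-2 - 2) - 150)**2 = (2*12*(-4) - 150)**2 = (-96 - 150)**2 = (-246)**2 = 60516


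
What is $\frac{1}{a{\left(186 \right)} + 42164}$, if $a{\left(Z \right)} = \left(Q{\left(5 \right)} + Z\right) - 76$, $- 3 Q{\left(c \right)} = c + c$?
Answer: $\frac{3}{126812} \approx 2.3657 \cdot 10^{-5}$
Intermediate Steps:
$Q{\left(c \right)} = - \frac{2 c}{3}$ ($Q{\left(c \right)} = - \frac{c + c}{3} = - \frac{2 c}{3}$)
$a{\left(Z \right)} = - \frac{238}{3} + Z$ ($a{\left(Z \right)} = \left(\left(- \frac{2}{3}\right) 5 + Z\right) - 76 = \left(- \frac{10}{3} + Z\right) - 76 = - \frac{238}{3} + Z$)
$\frac{1}{a{\left(186 \right)} + 42164} = \frac{1}{\left(- \frac{238}{3} + 186\right) + 42164} = \frac{1}{\frac{320}{3} + 42164} = \frac{1}{\frac{126812}{3}} = \frac{3}{126812}$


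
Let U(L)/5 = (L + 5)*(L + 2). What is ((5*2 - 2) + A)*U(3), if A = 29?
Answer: 7400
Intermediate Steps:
U(L) = 5*(2 + L)*(5 + L) (U(L) = 5*((L + 5)*(L + 2)) = 5*((5 + L)*(2 + L)) = 5*((2 + L)*(5 + L)) = 5*(2 + L)*(5 + L))
((5*2 - 2) + A)*U(3) = ((5*2 - 2) + 29)*(50 + 5*3² + 35*3) = ((10 - 2) + 29)*(50 + 5*9 + 105) = (8 + 29)*(50 + 45 + 105) = 37*200 = 7400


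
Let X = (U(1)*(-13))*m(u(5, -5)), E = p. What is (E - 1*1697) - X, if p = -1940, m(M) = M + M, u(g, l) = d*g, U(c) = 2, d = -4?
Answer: -4677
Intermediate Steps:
u(g, l) = -4*g
m(M) = 2*M
E = -1940
X = 1040 (X = (2*(-13))*(2*(-4*5)) = -52*(-20) = -26*(-40) = 1040)
(E - 1*1697) - X = (-1940 - 1*1697) - 1*1040 = (-1940 - 1697) - 1040 = -3637 - 1040 = -4677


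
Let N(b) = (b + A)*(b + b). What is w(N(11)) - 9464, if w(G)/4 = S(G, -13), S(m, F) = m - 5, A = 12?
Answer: -7460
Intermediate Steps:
S(m, F) = -5 + m
N(b) = 2*b*(12 + b) (N(b) = (b + 12)*(b + b) = (12 + b)*(2*b) = 2*b*(12 + b))
w(G) = -20 + 4*G (w(G) = 4*(-5 + G) = -20 + 4*G)
w(N(11)) - 9464 = (-20 + 4*(2*11*(12 + 11))) - 9464 = (-20 + 4*(2*11*23)) - 9464 = (-20 + 4*506) - 9464 = (-20 + 2024) - 9464 = 2004 - 9464 = -7460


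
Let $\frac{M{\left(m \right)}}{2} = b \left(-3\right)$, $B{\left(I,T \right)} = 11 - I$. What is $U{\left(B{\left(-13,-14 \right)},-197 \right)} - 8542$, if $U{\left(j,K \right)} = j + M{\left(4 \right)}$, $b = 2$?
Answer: $-8530$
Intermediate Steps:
$M{\left(m \right)} = -12$ ($M{\left(m \right)} = 2 \cdot 2 \left(-3\right) = 2 \left(-6\right) = -12$)
$U{\left(j,K \right)} = -12 + j$ ($U{\left(j,K \right)} = j - 12 = -12 + j$)
$U{\left(B{\left(-13,-14 \right)},-197 \right)} - 8542 = \left(-12 + \left(11 - -13\right)\right) - 8542 = \left(-12 + \left(11 + 13\right)\right) - 8542 = \left(-12 + 24\right) - 8542 = 12 - 8542 = -8530$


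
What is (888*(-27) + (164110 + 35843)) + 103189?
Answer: 279166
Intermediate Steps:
(888*(-27) + (164110 + 35843)) + 103189 = (-23976 + 199953) + 103189 = 175977 + 103189 = 279166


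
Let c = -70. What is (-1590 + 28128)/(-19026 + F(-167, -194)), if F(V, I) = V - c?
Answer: -26538/19123 ≈ -1.3878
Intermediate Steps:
F(V, I) = 70 + V (F(V, I) = V - 1*(-70) = V + 70 = 70 + V)
(-1590 + 28128)/(-19026 + F(-167, -194)) = (-1590 + 28128)/(-19026 + (70 - 167)) = 26538/(-19026 - 97) = 26538/(-19123) = 26538*(-1/19123) = -26538/19123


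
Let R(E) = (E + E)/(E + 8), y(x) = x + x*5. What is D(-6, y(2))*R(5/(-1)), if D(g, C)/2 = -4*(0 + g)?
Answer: -160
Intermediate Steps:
y(x) = 6*x (y(x) = x + 5*x = 6*x)
R(E) = 2*E/(8 + E) (R(E) = (2*E)/(8 + E) = 2*E/(8 + E))
D(g, C) = -8*g (D(g, C) = 2*(-4*(0 + g)) = 2*(-4*g) = -8*g)
D(-6, y(2))*R(5/(-1)) = (-8*(-6))*(2*(5/(-1))/(8 + 5/(-1))) = 48*(2*(5*(-1))/(8 + 5*(-1))) = 48*(2*(-5)/(8 - 5)) = 48*(2*(-5)/3) = 48*(2*(-5)*(⅓)) = 48*(-10/3) = -160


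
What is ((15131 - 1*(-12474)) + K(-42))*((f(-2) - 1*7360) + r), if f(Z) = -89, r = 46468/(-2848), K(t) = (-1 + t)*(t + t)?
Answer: -165927876185/712 ≈ -2.3304e+8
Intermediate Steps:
K(t) = 2*t*(-1 + t) (K(t) = (-1 + t)*(2*t) = 2*t*(-1 + t))
r = -11617/712 (r = 46468*(-1/2848) = -11617/712 ≈ -16.316)
((15131 - 1*(-12474)) + K(-42))*((f(-2) - 1*7360) + r) = ((15131 - 1*(-12474)) + 2*(-42)*(-1 - 42))*((-89 - 1*7360) - 11617/712) = ((15131 + 12474) + 2*(-42)*(-43))*((-89 - 7360) - 11617/712) = (27605 + 3612)*(-7449 - 11617/712) = 31217*(-5315305/712) = -165927876185/712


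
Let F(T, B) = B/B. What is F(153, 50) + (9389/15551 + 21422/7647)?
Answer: 523849702/118918497 ≈ 4.4051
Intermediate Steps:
F(T, B) = 1
F(153, 50) + (9389/15551 + 21422/7647) = 1 + (9389/15551 + 21422/7647) = 1 + 404931205/118918497 = 523849702/118918497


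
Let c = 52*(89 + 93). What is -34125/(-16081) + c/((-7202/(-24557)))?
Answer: 11057958401/342649 ≈ 32272.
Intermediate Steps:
c = 9464 (c = 52*182 = 9464)
-34125/(-16081) + c/((-7202/(-24557))) = -34125/(-16081) + 9464/((-7202/(-24557))) = -34125*(-1/16081) + 9464/((-7202*(-1/24557))) = 2625/1237 + 9464/(554/1889) = 2625/1237 + 9464*(1889/554) = 2625/1237 + 8938748/277 = 11057958401/342649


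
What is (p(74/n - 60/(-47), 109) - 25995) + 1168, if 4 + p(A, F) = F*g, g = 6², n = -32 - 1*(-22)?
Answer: -20907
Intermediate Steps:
n = -10 (n = -32 + 22 = -10)
g = 36
p(A, F) = -4 + 36*F (p(A, F) = -4 + F*36 = -4 + 36*F)
(p(74/n - 60/(-47), 109) - 25995) + 1168 = ((-4 + 36*109) - 25995) + 1168 = ((-4 + 3924) - 25995) + 1168 = (3920 - 25995) + 1168 = -22075 + 1168 = -20907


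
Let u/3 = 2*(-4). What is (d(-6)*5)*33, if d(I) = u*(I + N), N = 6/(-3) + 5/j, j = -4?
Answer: 36630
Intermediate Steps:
N = -13/4 (N = 6/(-3) + 5/(-4) = 6*(-⅓) + 5*(-¼) = -2 - 5/4 = -13/4 ≈ -3.2500)
u = -24 (u = 3*(2*(-4)) = 3*(-8) = -24)
d(I) = 78 - 24*I (d(I) = -24*(I - 13/4) = -24*(-13/4 + I) = 78 - 24*I)
(d(-6)*5)*33 = ((78 - 24*(-6))*5)*33 = ((78 + 144)*5)*33 = (222*5)*33 = 1110*33 = 36630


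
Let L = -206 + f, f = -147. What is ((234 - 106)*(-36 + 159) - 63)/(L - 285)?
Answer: -15681/638 ≈ -24.578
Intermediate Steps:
L = -353 (L = -206 - 147 = -353)
((234 - 106)*(-36 + 159) - 63)/(L - 285) = ((234 - 106)*(-36 + 159) - 63)/(-353 - 285) = (128*123 - 63)/(-638) = (15744 - 63)*(-1/638) = 15681*(-1/638) = -15681/638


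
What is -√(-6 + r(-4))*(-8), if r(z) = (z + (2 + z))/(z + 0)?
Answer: 12*I*√2 ≈ 16.971*I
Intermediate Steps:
r(z) = (2 + 2*z)/z
-√(-6 + r(-4))*(-8) = -√(-6 + (2 + 2/(-4)))*(-8) = -√(-6 + (2 + 2*(-¼)))*(-8) = -√(-6 + (2 - ½))*(-8) = -√(-6 + 3/2)*(-8) = -√(-9/2)*(-8) = -3*I*√2/2*(-8) = 12*I*√2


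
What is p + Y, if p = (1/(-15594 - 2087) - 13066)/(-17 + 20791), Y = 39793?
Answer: 14615940585595/367305094 ≈ 39792.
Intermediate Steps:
p = -231019947/367305094 (p = (1/(-17681) - 13066)/20774 = (-1/17681 - 13066)*(1/20774) = -231019947/17681*1/20774 = -231019947/367305094 ≈ -0.62896)
p + Y = -231019947/367305094 + 39793 = 14615940585595/367305094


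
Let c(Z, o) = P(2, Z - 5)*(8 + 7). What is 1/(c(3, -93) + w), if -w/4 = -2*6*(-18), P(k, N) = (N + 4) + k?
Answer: -1/804 ≈ -0.0012438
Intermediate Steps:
P(k, N) = 4 + N + k (P(k, N) = (4 + N) + k = 4 + N + k)
w = -864 (w = -4*(-2*6)*(-18) = -(-48)*(-18) = -4*216 = -864)
c(Z, o) = 15 + 15*Z (c(Z, o) = (4 + (Z - 5) + 2)*(8 + 7) = (4 + (-5 + Z) + 2)*15 = (1 + Z)*15 = 15 + 15*Z)
1/(c(3, -93) + w) = 1/((15 + 15*3) - 864) = 1/((15 + 45) - 864) = 1/(60 - 864) = 1/(-804) = -1/804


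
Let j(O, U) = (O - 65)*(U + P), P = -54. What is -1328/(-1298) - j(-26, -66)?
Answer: -7086416/649 ≈ -10919.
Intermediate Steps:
j(O, U) = (-65 + O)*(-54 + U) (j(O, U) = (O - 65)*(U - 54) = (-65 + O)*(-54 + U))
-1328/(-1298) - j(-26, -66) = -1328/(-1298) - (3510 - 65*(-66) - 54*(-26) - 26*(-66)) = -1328*(-1/1298) - (3510 + 4290 + 1404 + 1716) = 664/649 - 1*10920 = 664/649 - 10920 = -7086416/649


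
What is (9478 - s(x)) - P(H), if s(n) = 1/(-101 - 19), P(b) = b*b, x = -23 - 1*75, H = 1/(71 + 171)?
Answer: 16652102371/1756920 ≈ 9478.0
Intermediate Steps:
H = 1/242 ≈ 0.0041322
x = -98 (x = -23 - 75 = -98)
P(b) = b**2
s(n) = -1/120 (s(n) = 1/(-120) = -1/120)
(9478 - s(x)) - P(H) = (9478 - 1*(-1/120)) - (1/242)**2 = (9478 + 1/120) - 1*1/58564 = 1137361/120 - 1/58564 = 16652102371/1756920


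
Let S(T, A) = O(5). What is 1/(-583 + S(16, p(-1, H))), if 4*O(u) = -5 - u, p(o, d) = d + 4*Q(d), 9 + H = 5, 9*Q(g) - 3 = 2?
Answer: -2/1171 ≈ -0.0017079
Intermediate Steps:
Q(g) = 5/9 (Q(g) = ⅓ + (⅑)*2 = ⅓ + 2/9 = 5/9)
H = -4 (H = -9 + 5 = -4)
p(o, d) = 20/9 + d (p(o, d) = d + 4*(5/9) = d + 20/9 = 20/9 + d)
O(u) = -5/4 - u/4 (O(u) = (-5 - u)/4 = -5/4 - u/4)
S(T, A) = -5/2 (S(T, A) = -5/4 - ¼*5 = -5/4 - 5/4 = -5/2)
1/(-583 + S(16, p(-1, H))) = 1/(-583 - 5/2) = 1/(-1171/2) = -2/1171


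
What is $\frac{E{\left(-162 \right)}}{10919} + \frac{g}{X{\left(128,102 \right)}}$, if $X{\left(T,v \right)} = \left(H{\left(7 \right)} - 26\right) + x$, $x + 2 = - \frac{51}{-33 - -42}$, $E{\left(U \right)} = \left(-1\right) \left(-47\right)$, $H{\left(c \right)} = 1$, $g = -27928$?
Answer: $\frac{457421051}{535031} \approx 854.94$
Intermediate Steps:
$E{\left(U \right)} = 47$
$x = - \frac{23}{3}$ ($x = -2 - \frac{51}{-33 - -42} = -2 - \frac{51}{-33 + 42} = -2 - \frac{51}{9} = -2 - \frac{17}{3} = - \frac{23}{3} \approx -7.6667$)
$X{\left(T,v \right)} = - \frac{98}{3}$ ($X{\left(T,v \right)} = \left(1 - 26\right) - \frac{23}{3} = -25 - \frac{23}{3} = - \frac{98}{3}$)
$\frac{E{\left(-162 \right)}}{10919} + \frac{g}{X{\left(128,102 \right)}} = \frac{47}{10919} - \frac{27928}{- \frac{98}{3}} = 47 \cdot \frac{1}{10919} - - \frac{41892}{49} = \frac{47}{10919} + \frac{41892}{49} = \frac{457421051}{535031}$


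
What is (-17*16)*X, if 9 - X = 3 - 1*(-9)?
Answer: 816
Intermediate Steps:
X = -3 (X = 9 - (3 - 1*(-9)) = 9 - (3 + 9) = 9 - 1*12 = 9 - 12 = -3)
(-17*16)*X = -17*16*(-3) = -272*(-3) = 816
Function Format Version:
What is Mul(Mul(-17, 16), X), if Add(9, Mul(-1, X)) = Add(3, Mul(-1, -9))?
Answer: 816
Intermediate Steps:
X = -3 (X = Add(9, Mul(-1, Add(3, Mul(-1, -9)))) = Add(9, Mul(-1, Add(3, 9))) = Add(9, Mul(-1, 12)) = Add(9, -12) = -3)
Mul(Mul(-17, 16), X) = Mul(Mul(-17, 16), -3) = Mul(-272, -3) = 816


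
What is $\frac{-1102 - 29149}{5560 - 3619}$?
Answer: $- \frac{30251}{1941} \approx -15.585$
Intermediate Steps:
$\frac{-1102 - 29149}{5560 - 3619} = \frac{-1102 - 29149}{1941} = \left(-1102 - 29149\right) \frac{1}{1941} = \left(-30251\right) \frac{1}{1941} = - \frac{30251}{1941}$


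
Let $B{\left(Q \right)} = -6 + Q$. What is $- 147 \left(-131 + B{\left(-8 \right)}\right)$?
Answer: $21315$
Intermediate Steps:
$- 147 \left(-131 + B{\left(-8 \right)}\right) = - 147 \left(-131 - 14\right) = \left(-147\right) \left(-145\right) = 21315$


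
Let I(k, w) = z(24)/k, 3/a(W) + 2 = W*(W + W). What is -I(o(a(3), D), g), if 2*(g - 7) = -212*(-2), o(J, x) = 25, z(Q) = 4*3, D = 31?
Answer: -12/25 ≈ -0.48000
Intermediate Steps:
a(W) = 3/(-2 + 2*W²) (a(W) = 3/(-2 + W*(W + W)) = 3/(-2 + W*(2*W)) = 3/(-2 + 2*W²))
z(Q) = 12
g = 219 (g = 7 + (-212*(-2))/2 = 7 + (½)*424 = 7 + 212 = 219)
I(k, w) = 12/k
-I(o(a(3), D), g) = -12/25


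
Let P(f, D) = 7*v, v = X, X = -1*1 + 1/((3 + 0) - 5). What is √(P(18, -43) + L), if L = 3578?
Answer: √14270/2 ≈ 59.729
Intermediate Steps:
X = -3/2 (X = -1 + 1/(3 - 5) = -1 + 1/(-2) = -1 - ½ = -3/2 ≈ -1.5000)
v = -3/2 ≈ -1.5000
P(f, D) = -21/2 (P(f, D) = 7*(-3/2) = -21/2)
√(P(18, -43) + L) = √(-21/2 + 3578) = √(7135/2) = √14270/2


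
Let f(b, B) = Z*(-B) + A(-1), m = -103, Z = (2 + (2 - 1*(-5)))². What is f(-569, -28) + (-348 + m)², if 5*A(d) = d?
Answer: 1028344/5 ≈ 2.0567e+5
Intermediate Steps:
A(d) = d/5
Z = 81 (Z = (2 + (2 + 5))² = (2 + 7)² = 9² = 81)
f(b, B) = -⅕ - 81*B (f(b, B) = 81*(-B) + (⅕)*(-1) = -81*B - ⅕ = -⅕ - 81*B)
f(-569, -28) + (-348 + m)² = (-⅕ - 81*(-28)) + (-348 - 103)² = (-⅕ + 2268) + (-451)² = 11339/5 + 203401 = 1028344/5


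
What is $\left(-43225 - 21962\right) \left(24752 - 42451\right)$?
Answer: $1153744713$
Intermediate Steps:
$\left(-43225 - 21962\right) \left(24752 - 42451\right) = \left(-65187\right) \left(-17699\right) = 1153744713$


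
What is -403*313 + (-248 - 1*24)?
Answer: -126411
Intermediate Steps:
-403*313 + (-248 - 1*24) = -126139 + (-248 - 24) = -126139 - 272 = -126411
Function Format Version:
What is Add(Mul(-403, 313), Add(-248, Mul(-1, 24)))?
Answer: -126411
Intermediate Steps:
Add(Mul(-403, 313), Add(-248, Mul(-1, 24))) = Add(-126139, Add(-248, -24)) = Add(-126139, -272) = -126411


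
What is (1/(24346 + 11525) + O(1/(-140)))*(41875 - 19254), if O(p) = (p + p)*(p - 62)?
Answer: 7044314017571/351535800 ≈ 20039.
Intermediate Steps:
O(p) = 2*p*(-62 + p) (O(p) = (2*p)*(-62 + p) = 2*p*(-62 + p))
(1/(24346 + 11525) + O(1/(-140)))*(41875 - 19254) = (1/(24346 + 11525) + 2*(-62 + 1/(-140))/(-140))*(41875 - 19254) = (1/35871 + 2*(-1/140)*(-62 - 1/140))*22621 = (1/35871 + 2*(-1/140)*(-8681/140))*22621 = (1/35871 + 8681/9800)*22621 = (311405951/351535800)*22621 = 7044314017571/351535800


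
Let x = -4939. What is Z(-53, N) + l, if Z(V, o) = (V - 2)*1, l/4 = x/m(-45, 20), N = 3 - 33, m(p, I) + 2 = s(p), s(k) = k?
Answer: 17171/47 ≈ 365.34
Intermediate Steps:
m(p, I) = -2 + p
N = -30
l = 19756/47 (l = 4*(-4939/(-2 - 45)) = 4*(-4939/(-47)) = 4*(-4939*(-1/47)) = 4*(4939/47) = 19756/47 ≈ 420.34)
Z(V, o) = -2 + V (Z(V, o) = (-2 + V)*1 = -2 + V)
Z(-53, N) + l = (-2 - 53) + 19756/47 = -55 + 19756/47 = 17171/47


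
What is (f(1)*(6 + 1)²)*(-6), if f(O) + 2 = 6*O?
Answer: -1176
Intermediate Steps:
f(O) = -2 + 6*O
(f(1)*(6 + 1)²)*(-6) = ((-2 + 6*1)*(6 + 1)²)*(-6) = ((-2 + 6)*7²)*(-6) = (4*49)*(-6) = 196*(-6) = -1176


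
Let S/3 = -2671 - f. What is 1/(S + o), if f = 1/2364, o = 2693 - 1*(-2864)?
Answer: -788/1935329 ≈ -0.00040717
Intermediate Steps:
o = 5557 (o = 2693 + 2864 = 5557)
f = 1/2364 ≈ 0.00042301
S = -6314245/788 (S = 3*(-2671 - 1*1/2364) = 3*(-2671 - 1/2364) = 3*(-6314245/2364) = -6314245/788 ≈ -8013.0)
1/(S + o) = 1/(-6314245/788 + 5557) = 1/(-1935329/788) = -788/1935329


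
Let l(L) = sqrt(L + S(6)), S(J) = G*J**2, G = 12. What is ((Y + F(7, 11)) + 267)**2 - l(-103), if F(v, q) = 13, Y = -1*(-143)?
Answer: 178929 - sqrt(329) ≈ 1.7891e+5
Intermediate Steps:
Y = 143
S(J) = 12*J**2
l(L) = sqrt(432 + L) (l(L) = sqrt(L + 12*6**2) = sqrt(L + 12*36) = sqrt(L + 432) = sqrt(432 + L))
((Y + F(7, 11)) + 267)**2 - l(-103) = ((143 + 13) + 267)**2 - sqrt(432 - 103) = (156 + 267)**2 - sqrt(329) = 423**2 - sqrt(329) = 178929 - sqrt(329)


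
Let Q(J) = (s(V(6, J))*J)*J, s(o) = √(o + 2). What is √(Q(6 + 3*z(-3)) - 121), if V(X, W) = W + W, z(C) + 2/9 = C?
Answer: 11*√(-81 + 12*I*√3)/9 ≈ 1.4 + 11.089*I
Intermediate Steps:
z(C) = -2/9 + C
V(X, W) = 2*W
s(o) = √(2 + o)
Q(J) = J²*√(2 + 2*J) (Q(J) = (√(2 + 2*J)*J)*J = (J*√(2 + 2*J))*J = J²*√(2 + 2*J))
√(Q(6 + 3*z(-3)) - 121) = √((6 + 3*(-2/9 - 3))²*√(2 + 2*(6 + 3*(-2/9 - 3))) - 121) = √((6 + 3*(-29/9))²*√(2 + 2*(6 + 3*(-29/9))) - 121) = √((6 - 29/3)²*√(2 + 2*(6 - 29/3)) - 121) = √((-11/3)²*√(2 + 2*(-11/3)) - 121) = √(121*√(2 - 22/3)/9 - 121) = √(121*√(-16/3)/9 - 121) = √(121*(4*I*√3/3)/9 - 121) = √(484*I*√3/27 - 121) = √(-121 + 484*I*√3/27)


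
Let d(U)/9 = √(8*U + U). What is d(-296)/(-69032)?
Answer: -27*I*√74/34516 ≈ -0.0067291*I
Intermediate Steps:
d(U) = 27*√U (d(U) = 9*√(8*U + U) = 9*√(9*U) = 9*(3*√U) = 27*√U)
d(-296)/(-69032) = (27*√(-296))/(-69032) = (27*(2*I*√74))*(-1/69032) = (54*I*√74)*(-1/69032) = -27*I*√74/34516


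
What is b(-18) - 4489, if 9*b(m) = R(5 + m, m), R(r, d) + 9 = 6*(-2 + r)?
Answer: -4500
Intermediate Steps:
R(r, d) = -21 + 6*r (R(r, d) = -9 + 6*(-2 + r) = -9 + (-12 + 6*r) = -21 + 6*r)
b(m) = 1 + 2*m/3 (b(m) = (-21 + 6*(5 + m))/9 = (-21 + (30 + 6*m))/9 = (9 + 6*m)/9 = 1 + 2*m/3)
b(-18) - 4489 = (1 + (⅔)*(-18)) - 4489 = (1 - 12) - 4489 = -11 - 4489 = -4500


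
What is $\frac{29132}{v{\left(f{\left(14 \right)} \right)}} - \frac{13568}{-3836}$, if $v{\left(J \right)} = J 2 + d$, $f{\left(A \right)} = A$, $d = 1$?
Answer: $\frac{28035956}{27811} \approx 1008.1$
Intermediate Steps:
$v{\left(J \right)} = 1 + 2 J$ ($v{\left(J \right)} = J 2 + 1 = 2 J + 1 = 1 + 2 J$)
$\frac{29132}{v{\left(f{\left(14 \right)} \right)}} - \frac{13568}{-3836} = \frac{29132}{1 + 2 \cdot 14} - \frac{13568}{-3836} = \frac{29132}{1 + 28} - - \frac{3392}{959} = \frac{29132}{29} + \frac{3392}{959} = \frac{28035956}{27811}$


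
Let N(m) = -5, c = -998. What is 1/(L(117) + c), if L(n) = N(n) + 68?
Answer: -1/935 ≈ -0.0010695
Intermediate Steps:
L(n) = 63 (L(n) = -5 + 68 = 63)
1/(L(117) + c) = 1/(63 - 998) = 1/(-935) = -1/935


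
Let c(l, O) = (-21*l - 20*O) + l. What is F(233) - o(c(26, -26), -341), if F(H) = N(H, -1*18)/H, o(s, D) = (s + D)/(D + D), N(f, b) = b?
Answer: -269/466 ≈ -0.57725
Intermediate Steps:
c(l, O) = -20*O - 20*l
o(s, D) = (D + s)/(2*D) (o(s, D) = (D + s)/((2*D)) = (D + s)*(1/(2*D)) = (D + s)/(2*D))
F(H) = -18/H (F(H) = (-1*18)/H = -18/H)
F(233) - o(c(26, -26), -341) = -18/233 - (-341 + (-20*(-26) - 20*26))/(2*(-341)) = -18*1/233 - (-1)*(-341 + (520 - 520))/(2*341) = -18/233 - (-1)*(-341 + 0)/(2*341) = -18/233 - (-1)*(-341)/(2*341) = -18/233 - 1*½ = -18/233 - ½ = -269/466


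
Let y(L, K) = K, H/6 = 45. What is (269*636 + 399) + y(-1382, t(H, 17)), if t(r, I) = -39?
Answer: 171444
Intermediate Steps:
H = 270 (H = 6*45 = 270)
(269*636 + 399) + y(-1382, t(H, 17)) = (269*636 + 399) - 39 = (171084 + 399) - 39 = 171483 - 39 = 171444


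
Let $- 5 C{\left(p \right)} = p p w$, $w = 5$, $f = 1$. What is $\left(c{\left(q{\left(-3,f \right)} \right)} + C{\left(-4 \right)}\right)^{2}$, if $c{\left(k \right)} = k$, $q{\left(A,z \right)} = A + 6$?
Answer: $169$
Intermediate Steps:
$q{\left(A,z \right)} = 6 + A$
$C{\left(p \right)} = - p^{2}$ ($C{\left(p \right)} = - \frac{p p 5}{5} = - \frac{p^{2} \cdot 5}{5} = - \frac{5 p^{2}}{5} = - p^{2}$)
$\left(c{\left(q{\left(-3,f \right)} \right)} + C{\left(-4 \right)}\right)^{2} = \left(\left(6 - 3\right) - \left(-4\right)^{2}\right)^{2} = \left(3 - 16\right)^{2} = \left(-13\right)^{2} = 169$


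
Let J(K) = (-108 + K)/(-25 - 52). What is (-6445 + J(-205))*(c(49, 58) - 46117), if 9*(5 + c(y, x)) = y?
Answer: 205844381648/693 ≈ 2.9703e+8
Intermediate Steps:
c(y, x) = -5 + y/9
J(K) = 108/77 - K/77 (J(K) = (-108 + K)/(-77) = (-108 + K)*(-1/77) = 108/77 - K/77)
(-6445 + J(-205))*(c(49, 58) - 46117) = (-6445 + (108/77 - 1/77*(-205)))*((-5 + (⅑)*49) - 46117) = (-6445 + (108/77 + 205/77))*((-5 + 49/9) - 46117) = (-6445 + 313/77)*(4/9 - 46117) = -495952/77*(-415049/9) = 205844381648/693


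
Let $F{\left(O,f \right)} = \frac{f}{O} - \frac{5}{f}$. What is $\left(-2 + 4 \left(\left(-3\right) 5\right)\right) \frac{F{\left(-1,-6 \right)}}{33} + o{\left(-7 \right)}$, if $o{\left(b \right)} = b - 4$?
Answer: $- \frac{2360}{99} \approx -23.838$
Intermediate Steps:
$o{\left(b \right)} = -4 + b$
$F{\left(O,f \right)} = - \frac{5}{f} + \frac{f}{O}$
$\left(-2 + 4 \left(\left(-3\right) 5\right)\right) \frac{F{\left(-1,-6 \right)}}{33} + o{\left(-7 \right)} = \left(-2 + 4 \left(\left(-3\right) 5\right)\right) \frac{- \frac{5}{-6} - \frac{6}{-1}}{33} - 11 = \left(-2 + 4 \left(-15\right)\right) \left(\left(-5\right) \left(- \frac{1}{6}\right) - -6\right) \frac{1}{33} - 11 = \left(-2 - 60\right) \left(\frac{5}{6} + 6\right) \frac{1}{33} - 11 = - 62 \cdot \frac{41}{6} \cdot \frac{1}{33} - 11 = \left(-62\right) \frac{41}{198} - 11 = - \frac{1271}{99} - 11 = - \frac{2360}{99}$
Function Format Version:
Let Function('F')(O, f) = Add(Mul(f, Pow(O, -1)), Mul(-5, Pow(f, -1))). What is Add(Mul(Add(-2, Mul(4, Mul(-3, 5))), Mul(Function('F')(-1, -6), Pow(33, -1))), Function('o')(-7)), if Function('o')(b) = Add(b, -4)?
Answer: Rational(-2360, 99) ≈ -23.838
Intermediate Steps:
Function('o')(b) = Add(-4, b)
Function('F')(O, f) = Add(Mul(-5, Pow(f, -1)), Mul(f, Pow(O, -1)))
Add(Mul(Add(-2, Mul(4, Mul(-3, 5))), Mul(Function('F')(-1, -6), Pow(33, -1))), Function('o')(-7)) = Add(Mul(Add(-2, Mul(4, Mul(-3, 5))), Mul(Add(Mul(-5, Pow(-6, -1)), Mul(-6, Pow(-1, -1))), Pow(33, -1))), Add(-4, -7)) = Add(Mul(Add(-2, Mul(4, -15)), Mul(Add(Mul(-5, Rational(-1, 6)), Mul(-6, -1)), Rational(1, 33))), -11) = Add(Mul(Add(-2, -60), Mul(Add(Rational(5, 6), 6), Rational(1, 33))), -11) = Add(Mul(-62, Mul(Rational(41, 6), Rational(1, 33))), -11) = Add(Mul(-62, Rational(41, 198)), -11) = Add(Rational(-1271, 99), -11) = Rational(-2360, 99)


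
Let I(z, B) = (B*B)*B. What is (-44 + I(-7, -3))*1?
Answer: -71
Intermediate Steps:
I(z, B) = B**3 (I(z, B) = B**2*B = B**3)
(-44 + I(-7, -3))*1 = (-44 + (-3)**3)*1 = (-44 - 27)*1 = -71*1 = -71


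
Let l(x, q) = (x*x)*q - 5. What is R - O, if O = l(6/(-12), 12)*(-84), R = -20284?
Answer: -20452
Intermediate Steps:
l(x, q) = -5 + q*x**2 (l(x, q) = x**2*q - 5 = q*x**2 - 5 = -5 + q*x**2)
O = 168 (O = (-5 + 12*(6/(-12))**2)*(-84) = (-5 + 12*(6*(-1/12))**2)*(-84) = (-5 + 12*(-1/2)**2)*(-84) = (-5 + 12*(1/4))*(-84) = (-5 + 3)*(-84) = -2*(-84) = 168)
R - O = -20284 - 1*168 = -20284 - 168 = -20452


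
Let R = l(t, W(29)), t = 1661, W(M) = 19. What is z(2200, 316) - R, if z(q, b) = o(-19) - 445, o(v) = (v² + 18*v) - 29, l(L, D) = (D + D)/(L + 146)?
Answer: -822223/1807 ≈ -455.02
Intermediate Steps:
l(L, D) = 2*D/(146 + L) (l(L, D) = (2*D)/(146 + L) = 2*D/(146 + L))
o(v) = -29 + v² + 18*v
z(q, b) = -455 (z(q, b) = (-29 + (-19)² + 18*(-19)) - 445 = (-29 + 361 - 342) - 445 = -10 - 445 = -455)
R = 38/1807 (R = 2*19/(146 + 1661) = 2*19/1807 = 2*19*(1/1807) = 38/1807 ≈ 0.021029)
z(2200, 316) - R = -455 - 1*38/1807 = -455 - 38/1807 = -822223/1807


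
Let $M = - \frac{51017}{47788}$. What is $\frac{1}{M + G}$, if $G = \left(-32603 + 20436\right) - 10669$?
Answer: $- \frac{47788}{1091337785} \approx -4.3788 \cdot 10^{-5}$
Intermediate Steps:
$G = -22836$ ($G = -12167 - 10669 = -22836$)
$M = - \frac{51017}{47788}$ ($M = \left(-51017\right) \frac{1}{47788} = - \frac{51017}{47788} \approx -1.0676$)
$\frac{1}{M + G} = \frac{1}{- \frac{51017}{47788} - 22836} = \frac{1}{- \frac{1091337785}{47788}} = - \frac{47788}{1091337785}$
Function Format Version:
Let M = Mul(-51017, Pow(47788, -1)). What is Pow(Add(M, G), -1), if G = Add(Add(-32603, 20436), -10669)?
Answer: Rational(-47788, 1091337785) ≈ -4.3788e-5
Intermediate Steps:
G = -22836 (G = Add(-12167, -10669) = -22836)
M = Rational(-51017, 47788) (M = Mul(-51017, Rational(1, 47788)) = Rational(-51017, 47788) ≈ -1.0676)
Pow(Add(M, G), -1) = Pow(Add(Rational(-51017, 47788), -22836), -1) = Pow(Rational(-1091337785, 47788), -1) = Rational(-47788, 1091337785)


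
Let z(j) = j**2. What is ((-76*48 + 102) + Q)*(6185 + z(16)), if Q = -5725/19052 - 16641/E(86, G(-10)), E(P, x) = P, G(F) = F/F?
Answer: -458925623439/19052 ≈ -2.4088e+7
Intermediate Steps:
G(F) = 1
Q = -3692287/19052 (Q = -5725/19052 - 16641/86 = -5725*1/19052 - 16641*1/86 = -5725/19052 - 387/2 = -3692287/19052 ≈ -193.80)
((-76*48 + 102) + Q)*(6185 + z(16)) = ((-76*48 + 102) - 3692287/19052)*(6185 + 16**2) = ((-3648 + 102) - 3692287/19052)*(6185 + 256) = (-3546 - 3692287/19052)*6441 = -71250679/19052*6441 = -458925623439/19052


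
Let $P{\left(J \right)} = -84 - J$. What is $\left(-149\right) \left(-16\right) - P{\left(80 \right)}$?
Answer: $2548$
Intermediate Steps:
$\left(-149\right) \left(-16\right) - P{\left(80 \right)} = \left(-149\right) \left(-16\right) - \left(-84 - 80\right) = 2384 - \left(-84 - 80\right) = 2384 - -164 = 2384 + 164 = 2548$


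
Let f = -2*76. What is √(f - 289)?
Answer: 21*I ≈ 21.0*I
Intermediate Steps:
f = -152
√(f - 289) = √(-152 - 289) = √(-441) = 21*I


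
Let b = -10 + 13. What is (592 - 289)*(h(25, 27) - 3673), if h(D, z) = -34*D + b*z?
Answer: -1345926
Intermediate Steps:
b = 3
h(D, z) = -34*D + 3*z
(592 - 289)*(h(25, 27) - 3673) = (592 - 289)*((-34*25 + 3*27) - 3673) = 303*((-850 + 81) - 3673) = 303*(-769 - 3673) = 303*(-4442) = -1345926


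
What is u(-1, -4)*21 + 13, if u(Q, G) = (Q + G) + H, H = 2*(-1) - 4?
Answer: -218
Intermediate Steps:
H = -6 (H = -2 - 4 = -6)
u(Q, G) = -6 + G + Q (u(Q, G) = (Q + G) - 6 = (G + Q) - 6 = -6 + G + Q)
u(-1, -4)*21 + 13 = (-6 - 4 - 1)*21 + 13 = -11*21 + 13 = -231 + 13 = -218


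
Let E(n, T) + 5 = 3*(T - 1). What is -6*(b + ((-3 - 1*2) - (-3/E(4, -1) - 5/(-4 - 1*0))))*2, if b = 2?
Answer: 597/11 ≈ 54.273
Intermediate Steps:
E(n, T) = -8 + 3*T (E(n, T) = -5 + 3*(T - 1) = -5 + 3*(-1 + T) = -5 + (-3 + 3*T) = -8 + 3*T)
-6*(b + ((-3 - 1*2) - (-3/E(4, -1) - 5/(-4 - 1*0))))*2 = -6*(2 + ((-3 - 1*2) - (-3/(-8 + 3*(-1)) - 5/(-4 - 1*0))))*2 = -6*(2 + ((-3 - 2) - (-3/(-8 - 3) - 5/(-4 + 0))))*2 = -6*(2 + (-5 - (-3/(-11) - 5/(-4))))*2 = -6*(2 + (-5 - (-3*(-1/11) - 5*(-1/4))))*2 = -6*(2 + (-5 - (3/11 + 5/4)))*2 = -6*(2 + (-5 - 1*67/44))*2 = -6*(2 + (-5 - 67/44))*2 = -6*(2 - 287/44)*2 = -6*(-199/44)*2 = (597/22)*2 = 597/11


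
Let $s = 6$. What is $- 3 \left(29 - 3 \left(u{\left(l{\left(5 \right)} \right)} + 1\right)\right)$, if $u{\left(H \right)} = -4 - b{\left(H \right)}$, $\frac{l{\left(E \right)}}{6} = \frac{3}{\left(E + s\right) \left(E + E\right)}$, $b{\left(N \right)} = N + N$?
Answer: $- \frac{6432}{55} \approx -116.95$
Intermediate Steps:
$b{\left(N \right)} = 2 N$
$l{\left(E \right)} = \frac{9}{E \left(6 + E\right)}$ ($l{\left(E \right)} = 6 \frac{3}{\left(E + 6\right) \left(E + E\right)} = 6 \frac{3}{\left(6 + E\right) 2 E} = 6 \frac{3}{2 E \left(6 + E\right)} = \frac{9}{E \left(6 + E\right)}$)
$u{\left(H \right)} = -4 - 2 H$
$- 3 \left(29 - 3 \left(u{\left(l{\left(5 \right)} \right)} + 1\right)\right) = - 3 \left(29 - 3 \left(\left(-4 - 2 \frac{9}{5 \left(6 + 5\right)}\right) + 1\right)\right) = - 3 \left(29 - 3 \left(\left(-4 - 2 \cdot 9 \cdot \frac{1}{5} \cdot \frac{1}{11}\right) + 1\right)\right) = - 3 \left(29 - 3 \left(\left(-4 - \frac{18}{55}\right) + 1\right)\right) = - 3 \left(29 - 3 \left(- \frac{238}{55} + 1\right)\right) = - 3 \left(29 - - \frac{549}{55}\right) = - 3 \left(29 + \frac{549}{55}\right) = \left(-3\right) \frac{2144}{55} = - \frac{6432}{55}$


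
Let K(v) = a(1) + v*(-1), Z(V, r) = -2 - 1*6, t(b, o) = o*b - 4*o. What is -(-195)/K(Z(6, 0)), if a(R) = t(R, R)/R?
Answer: 39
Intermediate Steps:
t(b, o) = -4*o + b*o (t(b, o) = b*o - 4*o = -4*o + b*o)
Z(V, r) = -8 (Z(V, r) = -2 - 6 = -8)
a(R) = -4 + R (a(R) = (R*(-4 + R))/R = -4 + R)
K(v) = -3 - v (K(v) = (-4 + 1) + v*(-1) = -3 - v)
-(-195)/K(Z(6, 0)) = -(-195)/(-3 - 1*(-8)) = -(-195)/(-3 + 8) = -(-195)/5 = -1*(-39) = 39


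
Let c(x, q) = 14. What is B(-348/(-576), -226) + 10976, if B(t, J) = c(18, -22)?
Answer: 10990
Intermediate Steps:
B(t, J) = 14
B(-348/(-576), -226) + 10976 = 14 + 10976 = 10990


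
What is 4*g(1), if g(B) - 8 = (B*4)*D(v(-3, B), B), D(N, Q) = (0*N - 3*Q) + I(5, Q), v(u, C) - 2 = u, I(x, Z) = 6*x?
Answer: 464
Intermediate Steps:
v(u, C) = 2 + u
D(N, Q) = 30 - 3*Q (D(N, Q) = (0*N - 3*Q) + 6*5 = (0 - 3*Q) + 30 = -3*Q + 30 = 30 - 3*Q)
g(B) = 8 + 4*B*(30 - 3*B) (g(B) = 8 + (B*4)*(30 - 3*B) = 8 + (4*B)*(30 - 3*B) = 8 + 4*B*(30 - 3*B))
4*g(1) = 4*(8 - 12*1*(-10 + 1)) = 4*(8 - 12*1*(-9)) = 4*(8 + 108) = 4*116 = 464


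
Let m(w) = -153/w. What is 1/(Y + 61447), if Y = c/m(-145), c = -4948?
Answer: 153/8683931 ≈ 1.7619e-5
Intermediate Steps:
Y = -717460/153 (Y = -4948/((-153/(-145))) = -4948/((-153*(-1/145))) = -4948/153/145 = -4948*145/153 = -717460/153 ≈ -4689.3)
1/(Y + 61447) = 1/(-717460/153 + 61447) = 1/(8683931/153) = 153/8683931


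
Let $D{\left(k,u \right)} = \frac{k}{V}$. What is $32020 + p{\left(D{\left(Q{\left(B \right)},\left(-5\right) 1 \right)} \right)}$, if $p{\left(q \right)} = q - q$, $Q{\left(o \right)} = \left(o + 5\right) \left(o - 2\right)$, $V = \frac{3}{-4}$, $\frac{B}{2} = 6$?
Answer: $32020$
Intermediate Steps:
$B = 12$ ($B = 2 \cdot 6 = 12$)
$V = - \frac{3}{4}$ ($V = 3 \left(- \frac{1}{4}\right) = - \frac{3}{4} \approx -0.75$)
$Q{\left(o \right)} = \left(-2 + o\right) \left(5 + o\right)$ ($Q{\left(o \right)} = \left(5 + o\right) \left(-2 + o\right) = \left(-2 + o\right) \left(5 + o\right)$)
$D{\left(k,u \right)} = - \frac{4 k}{3}$ ($D{\left(k,u \right)} = \frac{k}{- \frac{3}{4}} = k \left(- \frac{4}{3}\right) = - \frac{4 k}{3}$)
$p{\left(q \right)} = 0$
$32020 + p{\left(D{\left(Q{\left(B \right)},\left(-5\right) 1 \right)} \right)} = 32020 + 0 = 32020$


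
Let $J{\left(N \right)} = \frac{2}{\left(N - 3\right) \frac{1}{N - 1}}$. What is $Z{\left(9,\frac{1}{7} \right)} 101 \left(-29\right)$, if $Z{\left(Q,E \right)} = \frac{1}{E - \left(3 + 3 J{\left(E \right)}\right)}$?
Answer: $\frac{102515}{163} \approx 628.93$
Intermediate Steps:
$J{\left(N \right)} = \frac{2 \left(-1 + N\right)}{-3 + N}$ ($J{\left(N \right)} = \frac{2}{\left(-3 + N\right) \frac{1}{-1 + N}} = \frac{2}{\frac{1}{-1 + N} \left(-3 + N\right)} = 2 \frac{-1 + N}{-3 + N} = \frac{2 \left(-1 + N\right)}{-3 + N}$)
$Z{\left(Q,E \right)} = \frac{1}{-3 + E - \frac{6 \left(-1 + E\right)}{-3 + E}}$ ($Z{\left(Q,E \right)} = \frac{1}{E - \left(3 + 3 \frac{2 \left(-1 + E\right)}{-3 + E}\right)} = \frac{1}{E - \left(3 + \frac{6 \left(-1 + E\right)}{-3 + E}\right)} = \frac{1}{-3 + E - \frac{6 \left(-1 + E\right)}{-3 + E}}$)
$Z{\left(9,\frac{1}{7} \right)} 101 \left(-29\right) = \frac{-3 + \frac{1}{7}}{15 + \left(\frac{1}{7}\right)^{2} - \frac{12}{7}} \cdot 101 \left(-29\right) = \frac{1}{15 + \frac{1}{49} - \frac{12}{7}} \left(- \frac{20}{7}\right) 101 \left(-29\right) = \frac{1}{\frac{652}{49}} \left(- \frac{20}{7}\right) 101 \left(-29\right) = \frac{49}{652} \left(- \frac{20}{7}\right) 101 \left(-29\right) = \left(- \frac{35}{163}\right) 101 \left(-29\right) = \left(- \frac{3535}{163}\right) \left(-29\right) = \frac{102515}{163}$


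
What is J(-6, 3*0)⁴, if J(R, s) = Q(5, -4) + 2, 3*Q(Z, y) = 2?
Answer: 4096/81 ≈ 50.568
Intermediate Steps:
Q(Z, y) = ⅔ (Q(Z, y) = (⅓)*2 = ⅔)
J(R, s) = 8/3 (J(R, s) = ⅔ + 2 = 8/3)
J(-6, 3*0)⁴ = (8/3)⁴ = 4096/81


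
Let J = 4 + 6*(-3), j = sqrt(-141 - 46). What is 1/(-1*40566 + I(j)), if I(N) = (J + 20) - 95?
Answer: -1/40655 ≈ -2.4597e-5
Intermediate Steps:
j = I*sqrt(187) (j = sqrt(-187) = I*sqrt(187) ≈ 13.675*I)
J = -14 (J = 4 - 18 = -14)
I(N) = -89 (I(N) = (-14 + 20) - 95 = 6 - 95 = -89)
1/(-1*40566 + I(j)) = 1/(-1*40566 - 89) = 1/(-40566 - 89) = 1/(-40655) = -1/40655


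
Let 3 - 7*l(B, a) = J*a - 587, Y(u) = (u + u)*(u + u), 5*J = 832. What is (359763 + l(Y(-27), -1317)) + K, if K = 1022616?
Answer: 49481959/35 ≈ 1.4138e+6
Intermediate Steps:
J = 832/5 (J = (⅕)*832 = 832/5 ≈ 166.40)
Y(u) = 4*u² (Y(u) = (2*u)*(2*u) = 4*u²)
l(B, a) = 590/7 - 832*a/35 (l(B, a) = 3/7 - (832*a/5 - 587)/7 = 3/7 - (-587 + 832*a/5)/7 = 3/7 + (587/7 - 832*a/35) = 590/7 - 832*a/35)
(359763 + l(Y(-27), -1317)) + K = (359763 + (590/7 - 832/35*(-1317))) + 1022616 = (359763 + (590/7 + 1095744/35)) + 1022616 = (359763 + 1098694/35) + 1022616 = 13690399/35 + 1022616 = 49481959/35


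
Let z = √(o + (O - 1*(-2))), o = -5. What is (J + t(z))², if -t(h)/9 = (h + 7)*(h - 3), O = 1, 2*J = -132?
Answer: 17289 - 10152*I*√2 ≈ 17289.0 - 14357.0*I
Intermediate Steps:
J = -66 (J = (½)*(-132) = -66)
z = I*√2 (z = √(-5 + (1 - 1*(-2))) = √(-5 + (1 + 2)) = √(-5 + 3) = √(-2) = I*√2 ≈ 1.4142*I)
t(h) = -9*(-3 + h)*(7 + h) (t(h) = -9*(h + 7)*(h - 3) = -9*(7 + h)*(-3 + h) = -9*(-3 + h)*(7 + h))
(J + t(z))² = (-66 + (189 - 36*I*√2 - 9*(I*√2)²))² = (-66 + (189 - 36*I*√2 - 9*(-2)))² = (-66 + (189 - 36*I*√2 + 18))² = (-66 + (207 - 36*I*√2))² = (141 - 36*I*√2)²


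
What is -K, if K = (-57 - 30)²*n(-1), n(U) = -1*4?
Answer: 30276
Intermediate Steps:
n(U) = -4
K = -30276 (K = (-57 - 30)²*(-4) = (-87)²*(-4) = 7569*(-4) = -30276)
-K = -1*(-30276) = 30276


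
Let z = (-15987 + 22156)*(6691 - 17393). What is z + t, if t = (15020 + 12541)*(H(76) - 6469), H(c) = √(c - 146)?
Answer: -244312747 + 27561*I*√70 ≈ -2.4431e+8 + 2.3059e+5*I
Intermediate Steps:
H(c) = √(-146 + c)
z = -66020638 (z = 6169*(-10702) = -66020638)
t = -178292109 + 27561*I*√70 (t = (15020 + 12541)*(√(-146 + 76) - 6469) = 27561*(√(-70) - 6469) = 27561*(I*√70 - 6469) = 27561*(-6469 + I*√70) = -178292109 + 27561*I*√70 ≈ -1.7829e+8 + 2.3059e+5*I)
z + t = -66020638 + (-178292109 + 27561*I*√70) = -244312747 + 27561*I*√70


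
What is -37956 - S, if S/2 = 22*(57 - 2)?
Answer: -40376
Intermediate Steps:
S = 2420 (S = 2*(22*(57 - 2)) = 2*(22*55) = 2*1210 = 2420)
-37956 - S = -37956 - 1*2420 = -37956 - 2420 = -40376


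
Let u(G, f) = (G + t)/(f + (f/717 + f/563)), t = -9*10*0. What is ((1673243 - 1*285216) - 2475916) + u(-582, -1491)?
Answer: -218949165692009/201260647 ≈ -1.0879e+6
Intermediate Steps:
t = 0 (t = -90*0 = 0)
u(G, f) = 403671*G/(404951*f) (u(G, f) = (G + 0)/(f + (f/717 + f/563)) = G/(f + (f*(1/717) + f*(1/563))) = G/(f + (f/717 + f/563)) = G/(f + 1280*f/403671) = G/((404951*f/403671)) = G*(403671/(404951*f)) = 403671*G/(404951*f))
((1673243 - 1*285216) - 2475916) + u(-582, -1491) = ((1673243 - 1*285216) - 2475916) + (403671/404951)*(-582)/(-1491) = ((1673243 - 285216) - 2475916) + (403671/404951)*(-582)*(-1/1491) = (1388027 - 2475916) + 78312174/201260647 = -1087889 + 78312174/201260647 = -218949165692009/201260647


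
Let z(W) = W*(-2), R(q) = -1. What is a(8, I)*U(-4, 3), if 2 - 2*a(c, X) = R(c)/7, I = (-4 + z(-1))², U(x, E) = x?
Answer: -30/7 ≈ -4.2857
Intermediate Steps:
z(W) = -2*W
I = 4 (I = (-4 - 2*(-1))² = (-4 + 2)² = (-2)² = 4)
a(c, X) = 15/14 (a(c, X) = 1 - (-1)/(2*7) = 1 - ½*(-⅐) = 1 + 1/14 = 15/14)
a(8, I)*U(-4, 3) = (15/14)*(-4) = -30/7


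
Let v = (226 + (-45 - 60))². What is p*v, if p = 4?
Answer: 58564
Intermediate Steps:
v = 14641 (v = (226 - 105)² = 121² = 14641)
p*v = 4*14641 = 58564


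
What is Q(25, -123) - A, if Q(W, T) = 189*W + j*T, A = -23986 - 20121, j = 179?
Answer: 26815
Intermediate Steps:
A = -44107
Q(W, T) = 179*T + 189*W (Q(W, T) = 189*W + 179*T = 179*T + 189*W)
Q(25, -123) - A = (179*(-123) + 189*25) - 1*(-44107) = (-22017 + 4725) + 44107 = -17292 + 44107 = 26815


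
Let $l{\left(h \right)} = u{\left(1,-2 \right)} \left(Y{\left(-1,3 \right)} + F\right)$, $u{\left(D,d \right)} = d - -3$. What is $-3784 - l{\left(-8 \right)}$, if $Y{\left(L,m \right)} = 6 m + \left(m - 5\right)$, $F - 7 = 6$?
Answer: $-3813$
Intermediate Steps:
$F = 13$ ($F = 7 + 6 = 13$)
$Y{\left(L,m \right)} = -5 + 7 m$ ($Y{\left(L,m \right)} = 6 m + \left(m - 5\right) = 6 m + \left(-5 + m\right) = -5 + 7 m$)
$u{\left(D,d \right)} = 3 + d$ ($u{\left(D,d \right)} = d + 3 = 3 + d$)
$l{\left(h \right)} = 29$ ($l{\left(h \right)} = \left(3 - 2\right) \left(\left(-5 + 7 \cdot 3\right) + 13\right) = 1 \left(\left(-5 + 21\right) + 13\right) = 1 \left(16 + 13\right) = 1 \cdot 29 = 29$)
$-3784 - l{\left(-8 \right)} = -3784 - 29 = -3813$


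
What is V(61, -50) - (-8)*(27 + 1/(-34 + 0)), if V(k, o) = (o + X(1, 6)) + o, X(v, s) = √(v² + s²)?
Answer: 1968/17 + √37 ≈ 121.85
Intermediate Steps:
X(v, s) = √(s² + v²)
V(k, o) = √37 + 2*o (V(k, o) = (o + √(6² + 1²)) + o = (o + √(36 + 1)) + o = (o + √37) + o = √37 + 2*o)
V(61, -50) - (-8)*(27 + 1/(-34 + 0)) = (√37 + 2*(-50)) - (-8)*(27 + 1/(-34 + 0)) = (√37 - 100) - (-8)*(27 + 1/(-34)) = (-100 + √37) - (-8)*(27 - 1/34) = (-100 + √37) - (-8)*917/34 = (-100 + √37) - 1*(-3668/17) = (-100 + √37) + 3668/17 = 1968/17 + √37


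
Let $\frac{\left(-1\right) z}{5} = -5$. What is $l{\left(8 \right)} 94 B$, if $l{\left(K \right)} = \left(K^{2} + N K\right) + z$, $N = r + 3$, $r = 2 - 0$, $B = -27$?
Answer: $-327402$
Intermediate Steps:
$z = 25$ ($z = \left(-5\right) \left(-5\right) = 25$)
$r = 2$ ($r = 2 + 0 = 2$)
$N = 5$ ($N = 2 + 3 = 5$)
$l{\left(K \right)} = 25 + K^{2} + 5 K$ ($l{\left(K \right)} = \left(K^{2} + 5 K\right) + 25 = 25 + K^{2} + 5 K$)
$l{\left(8 \right)} 94 B = \left(25 + 8^{2} + 5 \cdot 8\right) 94 \left(-27\right) = \left(25 + 64 + 40\right) 94 \left(-27\right) = 129 \cdot 94 \left(-27\right) = 12126 \left(-27\right) = -327402$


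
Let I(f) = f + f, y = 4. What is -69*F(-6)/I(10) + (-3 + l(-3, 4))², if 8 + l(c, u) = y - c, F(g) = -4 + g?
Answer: 101/2 ≈ 50.500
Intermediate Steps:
I(f) = 2*f
l(c, u) = -4 - c (l(c, u) = -8 + (4 - c) = -4 - c)
-69*F(-6)/I(10) + (-3 + l(-3, 4))² = -69*(-4 - 6)/(2*10) + (-3 + (-4 - 1*(-3)))² = -(-690)/20 + (-3 + (-4 + 3))² = -(-690)/20 + (-3 - 1)² = -69*(-½) + (-4)² = 69/2 + 16 = 101/2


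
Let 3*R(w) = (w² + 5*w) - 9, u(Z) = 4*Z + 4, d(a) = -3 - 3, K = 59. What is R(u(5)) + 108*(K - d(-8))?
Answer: 7249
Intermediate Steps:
d(a) = -6
u(Z) = 4 + 4*Z
R(w) = -3 + w²/3 + 5*w/3 (R(w) = ((w² + 5*w) - 9)/3 = (-9 + w² + 5*w)/3 = -3 + w²/3 + 5*w/3)
R(u(5)) + 108*(K - d(-8)) = (-3 + (4 + 4*5)²/3 + 5*(4 + 4*5)/3) + 108*(59 - 1*(-6)) = (-3 + (4 + 20)²/3 + 5*(4 + 20)/3) + 108*(59 + 6) = (-3 + (⅓)*24² + (5/3)*24) + 108*65 = (-3 + (⅓)*576 + 40) + 7020 = (-3 + 192 + 40) + 7020 = 229 + 7020 = 7249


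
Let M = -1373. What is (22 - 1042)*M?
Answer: 1400460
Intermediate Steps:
(22 - 1042)*M = (22 - 1042)*(-1373) = -1020*(-1373) = 1400460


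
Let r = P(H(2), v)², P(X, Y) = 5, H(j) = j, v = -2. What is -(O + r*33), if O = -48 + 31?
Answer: -808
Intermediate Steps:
O = -17
r = 25 (r = 5² = 25)
-(O + r*33) = -(-17 + 25*33) = -(-17 + 825) = -1*808 = -808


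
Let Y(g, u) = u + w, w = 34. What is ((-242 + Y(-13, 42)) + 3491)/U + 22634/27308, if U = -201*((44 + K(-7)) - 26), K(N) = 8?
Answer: 3435773/17838951 ≈ 0.19260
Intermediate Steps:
Y(g, u) = 34 + u (Y(g, u) = u + 34 = 34 + u)
U = -5226 (U = -201*((44 + 8) - 26) = -201*(52 - 26) = -201*26 = -5226)
((-242 + Y(-13, 42)) + 3491)/U + 22634/27308 = ((-242 + (34 + 42)) + 3491)/(-5226) + 22634/27308 = ((-242 + 76) + 3491)*(-1/5226) + 22634*(1/27308) = (-166 + 3491)*(-1/5226) + 11317/13654 = 3325*(-1/5226) + 11317/13654 = -3325/5226 + 11317/13654 = 3435773/17838951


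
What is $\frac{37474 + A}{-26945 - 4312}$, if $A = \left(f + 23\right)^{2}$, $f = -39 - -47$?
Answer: $- \frac{38435}{31257} \approx -1.2296$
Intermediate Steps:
$f = 8$ ($f = -39 + 47 = 8$)
$A = 961$ ($A = \left(8 + 23\right)^{2} = 31^{2} = 961$)
$\frac{37474 + A}{-26945 - 4312} = \frac{37474 + 961}{-26945 - 4312} = \frac{38435}{-26945 - 4312} = \frac{38435}{-31257} = 38435 \left(- \frac{1}{31257}\right) = - \frac{38435}{31257}$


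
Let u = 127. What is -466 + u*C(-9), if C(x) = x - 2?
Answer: -1863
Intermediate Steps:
C(x) = -2 + x
-466 + u*C(-9) = -466 + 127*(-2 - 9) = -466 + 127*(-11) = -466 - 1397 = -1863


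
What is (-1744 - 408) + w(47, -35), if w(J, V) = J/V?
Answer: -75367/35 ≈ -2153.3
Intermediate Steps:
(-1744 - 408) + w(47, -35) = (-1744 - 408) + 47/(-35) = -2152 + 47*(-1/35) = -2152 - 47/35 = -75367/35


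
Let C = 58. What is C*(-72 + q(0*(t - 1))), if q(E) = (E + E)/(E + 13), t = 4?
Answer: -4176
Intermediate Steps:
q(E) = 2*E/(13 + E) (q(E) = (2*E)/(13 + E) = 2*E/(13 + E))
C*(-72 + q(0*(t - 1))) = 58*(-72 + 2*(0*(4 - 1))/(13 + 0*(4 - 1))) = 58*(-72 + 2*(0*3)/(13 + 0*3)) = 58*(-72 + 2*0/(13 + 0)) = 58*(-72 + 2*0/13) = 58*(-72 + 2*0*(1/13)) = 58*(-72 + 0) = 58*(-72) = -4176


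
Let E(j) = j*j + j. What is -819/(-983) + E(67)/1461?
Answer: 5675107/1436163 ≈ 3.9516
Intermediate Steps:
E(j) = j + j**2 (E(j) = j**2 + j = j + j**2)
-819/(-983) + E(67)/1461 = -819/(-983) + (67*(1 + 67))/1461 = -819*(-1/983) + (67*68)*(1/1461) = 819/983 + 4556*(1/1461) = 819/983 + 4556/1461 = 5675107/1436163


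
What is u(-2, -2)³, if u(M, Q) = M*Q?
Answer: 64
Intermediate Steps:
u(-2, -2)³ = (-2*(-2))³ = 4³ = 64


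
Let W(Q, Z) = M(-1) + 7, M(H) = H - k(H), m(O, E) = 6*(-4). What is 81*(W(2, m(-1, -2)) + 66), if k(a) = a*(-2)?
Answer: 5670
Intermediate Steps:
k(a) = -2*a
m(O, E) = -24
M(H) = 3*H (M(H) = H - (-2)*H = H + 2*H = 3*H)
W(Q, Z) = 4 (W(Q, Z) = 3*(-1) + 7 = -3 + 7 = 4)
81*(W(2, m(-1, -2)) + 66) = 81*(4 + 66) = 81*70 = 5670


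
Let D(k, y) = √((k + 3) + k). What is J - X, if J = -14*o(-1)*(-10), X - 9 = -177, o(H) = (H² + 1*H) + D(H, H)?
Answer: 308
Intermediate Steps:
D(k, y) = √(3 + 2*k) (D(k, y) = √((3 + k) + k) = √(3 + 2*k))
o(H) = H + H² + √(3 + 2*H) (o(H) = (H² + 1*H) + √(3 + 2*H) = (H² + H) + √(3 + 2*H) = (H + H²) + √(3 + 2*H) = H + H² + √(3 + 2*H))
X = -168 (X = 9 - 177 = -168)
J = 140 (J = -14*(-1 + (-1)² + √(3 + 2*(-1)))*(-10) = -14*(-1 + 1 + √(3 - 2))*(-10) = -14*(-1 + 1 + √1)*(-10) = -14*(-1 + 1 + 1)*(-10) = -14*1*(-10) = -14*(-10) = 140)
J - X = 140 - 1*(-168) = 140 + 168 = 308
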